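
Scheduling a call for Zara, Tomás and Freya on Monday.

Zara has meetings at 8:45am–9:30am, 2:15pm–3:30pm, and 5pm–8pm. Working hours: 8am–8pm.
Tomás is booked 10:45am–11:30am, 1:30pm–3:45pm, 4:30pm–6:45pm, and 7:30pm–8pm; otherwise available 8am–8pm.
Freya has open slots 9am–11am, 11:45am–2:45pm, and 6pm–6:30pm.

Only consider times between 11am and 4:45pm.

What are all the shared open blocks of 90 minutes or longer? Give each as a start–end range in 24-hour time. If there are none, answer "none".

Zara free within 08:00–20:00: 08:00–08:45, 09:30–14:15, 15:30–17:00.
Tomás free within 08:00–20:00: 08:00–10:45, 11:30–13:30, 15:45–16:30, 18:45–19:30.
Zara ∩ Tomás: 08:00–08:45, 09:30–10:45, 11:30–13:30, 15:45–16:30.
Zara ∩ Tomás ∩ Freya: 09:30–10:45, 11:45–13:30.
Restricted to 11:00–16:45: 11:45–13:30.
Windows ≥ 90 min: 11:45–13:30.

11:45–13:30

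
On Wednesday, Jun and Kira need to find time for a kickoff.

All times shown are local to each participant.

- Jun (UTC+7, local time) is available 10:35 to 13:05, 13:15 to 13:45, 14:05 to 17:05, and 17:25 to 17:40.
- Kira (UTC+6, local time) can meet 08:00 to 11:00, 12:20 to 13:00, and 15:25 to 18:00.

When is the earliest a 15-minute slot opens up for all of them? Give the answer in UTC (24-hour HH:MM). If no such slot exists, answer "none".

Jun → UTC: 03:35–06:05, 06:15–06:45, 07:05–10:05, 10:25–10:40.
Kira → UTC: 02:00–05:00, 06:20–07:00, 09:25–12:00.
Jun ∩ Kira: 03:35–05:00, 06:20–06:45, 09:25–10:05, 10:25–10:40.
Windows ≥ 15 min: 03:35–05:00, 06:20–06:45, 09:25–10:05, 10:25–10:40.
Earliest such window starts at 03:35.

03:35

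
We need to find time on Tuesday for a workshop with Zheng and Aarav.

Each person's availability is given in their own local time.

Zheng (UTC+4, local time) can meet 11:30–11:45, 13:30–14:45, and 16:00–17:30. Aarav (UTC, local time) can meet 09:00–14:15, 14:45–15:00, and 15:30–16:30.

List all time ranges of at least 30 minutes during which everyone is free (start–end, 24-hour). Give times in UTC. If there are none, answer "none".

Zheng → UTC: 07:30–07:45, 09:30–10:45, 12:00–13:30.
Aarav → UTC: 09:00–14:15, 14:45–15:00, 15:30–16:30.
Zheng ∩ Aarav: 09:30–10:45, 12:00–13:30.
Windows ≥ 30 min: 09:30–10:45, 12:00–13:30.

09:30–10:45, 12:00–13:30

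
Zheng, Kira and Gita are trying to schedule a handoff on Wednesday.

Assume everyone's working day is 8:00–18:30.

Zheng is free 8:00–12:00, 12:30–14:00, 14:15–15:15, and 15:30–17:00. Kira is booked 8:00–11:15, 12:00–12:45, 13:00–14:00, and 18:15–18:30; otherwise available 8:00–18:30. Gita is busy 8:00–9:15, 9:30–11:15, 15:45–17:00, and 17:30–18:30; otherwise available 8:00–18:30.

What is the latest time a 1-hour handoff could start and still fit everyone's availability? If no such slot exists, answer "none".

Kira free within 08:00–18:30: 11:15–12:00, 12:45–13:00, 14:00–18:15.
Gita free within 08:00–18:30: 09:15–09:30, 11:15–15:45, 17:00–17:30.
Zheng ∩ Kira: 11:15–12:00, 12:45–13:00, 14:15–15:15, 15:30–17:00.
Zheng ∩ Kira ∩ Gita: 11:15–12:00, 12:45–13:00, 14:15–15:15, 15:30–15:45.
Windows ≥ 60 min: 14:15–15:15.
Latest start in the last window 14:15–15:15 is 15:15 − 60 min = 14:15.

14:15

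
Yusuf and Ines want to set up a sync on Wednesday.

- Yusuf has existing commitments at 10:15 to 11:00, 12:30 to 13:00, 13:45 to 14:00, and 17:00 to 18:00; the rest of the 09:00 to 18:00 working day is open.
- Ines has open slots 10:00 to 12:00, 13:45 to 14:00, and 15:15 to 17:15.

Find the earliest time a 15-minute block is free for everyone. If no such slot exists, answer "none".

10:00

Yusuf free within 09:00–18:00: 09:00–10:15, 11:00–12:30, 13:00–13:45, 14:00–17:00.
Yusuf ∩ Ines: 10:00–10:15, 11:00–12:00, 15:15–17:00.
Windows ≥ 15 min: 10:00–10:15, 11:00–12:00, 15:15–17:00.
Earliest such window starts at 10:00.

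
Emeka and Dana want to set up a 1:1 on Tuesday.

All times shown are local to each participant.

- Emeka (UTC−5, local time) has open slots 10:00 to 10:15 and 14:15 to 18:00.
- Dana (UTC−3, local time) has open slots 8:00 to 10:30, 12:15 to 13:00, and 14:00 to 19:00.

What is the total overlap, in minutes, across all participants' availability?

165 minutes

Emeka → UTC: 15:00–15:15, 19:15–23:00.
Dana → UTC: 11:00–13:30, 15:15–16:00, 17:00–22:00.
Emeka ∩ Dana: 19:15–22:00.
Total common minutes: 165.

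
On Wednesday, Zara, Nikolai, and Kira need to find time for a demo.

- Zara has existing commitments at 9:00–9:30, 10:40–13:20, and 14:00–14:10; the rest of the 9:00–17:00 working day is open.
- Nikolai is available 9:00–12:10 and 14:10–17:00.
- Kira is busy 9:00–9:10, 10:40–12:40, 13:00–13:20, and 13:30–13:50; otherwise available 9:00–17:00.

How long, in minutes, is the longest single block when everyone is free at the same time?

Zara free within 09:00–17:00: 09:30–10:40, 13:20–14:00, 14:10–17:00.
Kira free within 09:00–17:00: 09:10–10:40, 12:40–13:00, 13:20–13:30, 13:50–17:00.
Zara ∩ Nikolai: 09:30–10:40, 14:10–17:00.
Zara ∩ Nikolai ∩ Kira: 09:30–10:40, 14:10–17:00.
Common window lengths: 70, 170 min; longest is 170.

170 minutes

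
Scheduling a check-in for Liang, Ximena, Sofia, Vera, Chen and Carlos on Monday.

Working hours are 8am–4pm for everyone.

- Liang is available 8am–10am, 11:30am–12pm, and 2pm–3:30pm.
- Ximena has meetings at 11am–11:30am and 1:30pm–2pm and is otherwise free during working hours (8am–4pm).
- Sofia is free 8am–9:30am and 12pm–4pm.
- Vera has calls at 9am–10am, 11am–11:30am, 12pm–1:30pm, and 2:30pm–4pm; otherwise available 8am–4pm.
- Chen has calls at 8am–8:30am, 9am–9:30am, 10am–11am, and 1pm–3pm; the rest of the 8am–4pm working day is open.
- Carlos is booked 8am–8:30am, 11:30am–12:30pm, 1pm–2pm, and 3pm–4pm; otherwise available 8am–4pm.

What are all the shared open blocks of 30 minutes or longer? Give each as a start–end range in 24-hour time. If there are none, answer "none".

08:30–09:00

Ximena free within 08:00–16:00: 08:00–11:00, 11:30–13:30, 14:00–16:00.
Vera free within 08:00–16:00: 08:00–09:00, 10:00–11:00, 11:30–12:00, 13:30–14:30.
Chen free within 08:00–16:00: 08:30–09:00, 09:30–10:00, 11:00–13:00, 15:00–16:00.
Carlos free within 08:00–16:00: 08:30–11:30, 12:30–13:00, 14:00–15:00.
Liang ∩ Ximena: 08:00–10:00, 11:30–12:00, 14:00–15:30.
Liang ∩ Ximena ∩ Sofia: 08:00–09:30, 14:00–15:30.
Liang ∩ Ximena ∩ Sofia ∩ Vera: 08:00–09:00, 14:00–14:30.
Liang ∩ Ximena ∩ Sofia ∩ Vera ∩ Chen: 08:30–09:00.
Liang ∩ Ximena ∩ Sofia ∩ Vera ∩ Chen ∩ Carlos: 08:30–09:00.
Windows ≥ 30 min: 08:30–09:00.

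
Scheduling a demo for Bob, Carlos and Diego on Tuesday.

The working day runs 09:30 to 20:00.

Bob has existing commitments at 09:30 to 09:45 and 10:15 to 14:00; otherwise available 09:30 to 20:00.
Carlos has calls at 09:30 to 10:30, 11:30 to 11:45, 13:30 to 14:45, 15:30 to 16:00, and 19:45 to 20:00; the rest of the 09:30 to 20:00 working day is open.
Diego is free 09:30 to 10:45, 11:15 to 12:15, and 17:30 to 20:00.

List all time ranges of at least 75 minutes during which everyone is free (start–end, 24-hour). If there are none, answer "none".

17:30–19:45

Bob free within 09:30–20:00: 09:45–10:15, 14:00–20:00.
Carlos free within 09:30–20:00: 10:30–11:30, 11:45–13:30, 14:45–15:30, 16:00–19:45.
Bob ∩ Carlos: 14:45–15:30, 16:00–19:45.
Bob ∩ Carlos ∩ Diego: 17:30–19:45.
Windows ≥ 75 min: 17:30–19:45.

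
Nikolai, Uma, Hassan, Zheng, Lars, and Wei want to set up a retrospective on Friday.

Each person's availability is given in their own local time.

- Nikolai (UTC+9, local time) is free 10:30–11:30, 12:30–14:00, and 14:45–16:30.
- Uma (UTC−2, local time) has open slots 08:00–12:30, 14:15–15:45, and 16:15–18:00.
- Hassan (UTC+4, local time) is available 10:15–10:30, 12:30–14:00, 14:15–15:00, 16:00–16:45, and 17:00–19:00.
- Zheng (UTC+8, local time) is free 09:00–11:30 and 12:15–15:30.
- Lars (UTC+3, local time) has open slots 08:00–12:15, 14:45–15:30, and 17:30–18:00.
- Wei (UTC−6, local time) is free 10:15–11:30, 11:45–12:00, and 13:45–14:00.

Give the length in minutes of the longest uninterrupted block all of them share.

Nikolai → UTC: 01:30–02:30, 03:30–05:00, 05:45–07:30.
Uma → UTC: 10:00–14:30, 16:15–17:45, 18:15–20:00.
Hassan → UTC: 06:15–06:30, 08:30–10:00, 10:15–11:00, 12:00–12:45, 13:00–15:00.
Zheng → UTC: 01:00–03:30, 04:15–07:30.
Lars → UTC: 05:00–09:15, 11:45–12:30, 14:30–15:00.
Wei → UTC: 16:15–17:30, 17:45–18:00, 19:45–20:00.
Nikolai ∩ Uma: (none).
Nikolai ∩ Uma ∩ Hassan: (none).
Nikolai ∩ Uma ∩ Hassan ∩ Zheng: (none).
Nikolai ∩ Uma ∩ Hassan ∩ Zheng ∩ Lars: (none).
Nikolai ∩ Uma ∩ Hassan ∩ Zheng ∩ Lars ∩ Wei: (none).
No common window.

0 minutes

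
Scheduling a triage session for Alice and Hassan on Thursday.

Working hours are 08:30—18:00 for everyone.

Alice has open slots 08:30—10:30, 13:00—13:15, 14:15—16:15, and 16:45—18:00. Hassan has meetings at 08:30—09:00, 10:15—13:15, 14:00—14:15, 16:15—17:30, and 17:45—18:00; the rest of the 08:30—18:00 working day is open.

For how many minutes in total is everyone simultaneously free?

210 minutes

Hassan free within 08:30–18:00: 09:00–10:15, 13:15–14:00, 14:15–16:15, 17:30–17:45.
Alice ∩ Hassan: 09:00–10:15, 14:15–16:15, 17:30–17:45.
Total common minutes: 75 + 120 + 15 = 210.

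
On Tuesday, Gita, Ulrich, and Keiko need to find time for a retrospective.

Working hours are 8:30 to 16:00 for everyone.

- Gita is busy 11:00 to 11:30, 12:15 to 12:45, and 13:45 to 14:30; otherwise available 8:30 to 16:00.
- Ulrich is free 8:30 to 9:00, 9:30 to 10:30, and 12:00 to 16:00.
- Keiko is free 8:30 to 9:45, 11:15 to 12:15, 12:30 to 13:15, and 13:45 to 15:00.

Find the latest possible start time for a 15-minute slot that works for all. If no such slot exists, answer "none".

Gita free within 08:30–16:00: 08:30–11:00, 11:30–12:15, 12:45–13:45, 14:30–16:00.
Gita ∩ Ulrich: 08:30–09:00, 09:30–10:30, 12:00–12:15, 12:45–13:45, 14:30–16:00.
Gita ∩ Ulrich ∩ Keiko: 08:30–09:00, 09:30–09:45, 12:00–12:15, 12:45–13:15, 14:30–15:00.
Windows ≥ 15 min: 08:30–09:00, 09:30–09:45, 12:00–12:15, 12:45–13:15, 14:30–15:00.
Latest start in the last window 14:30–15:00 is 15:00 − 15 min = 14:45.

14:45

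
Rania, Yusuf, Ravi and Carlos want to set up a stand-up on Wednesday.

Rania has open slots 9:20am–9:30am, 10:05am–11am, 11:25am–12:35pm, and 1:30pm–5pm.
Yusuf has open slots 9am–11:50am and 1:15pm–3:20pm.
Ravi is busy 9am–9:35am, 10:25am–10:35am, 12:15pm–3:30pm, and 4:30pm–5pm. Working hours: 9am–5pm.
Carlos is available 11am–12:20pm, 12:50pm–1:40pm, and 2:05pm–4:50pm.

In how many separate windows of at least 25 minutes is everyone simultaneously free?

Ravi free within 09:00–17:00: 09:35–10:25, 10:35–12:15, 15:30–16:30.
Rania ∩ Yusuf: 09:20–09:30, 10:05–11:00, 11:25–11:50, 13:30–15:20.
Rania ∩ Yusuf ∩ Ravi: 10:05–10:25, 10:35–11:00, 11:25–11:50.
Rania ∩ Yusuf ∩ Ravi ∩ Carlos: 11:25–11:50.
Windows ≥ 25 min: 11:25–11:50.
That's 1 window.

1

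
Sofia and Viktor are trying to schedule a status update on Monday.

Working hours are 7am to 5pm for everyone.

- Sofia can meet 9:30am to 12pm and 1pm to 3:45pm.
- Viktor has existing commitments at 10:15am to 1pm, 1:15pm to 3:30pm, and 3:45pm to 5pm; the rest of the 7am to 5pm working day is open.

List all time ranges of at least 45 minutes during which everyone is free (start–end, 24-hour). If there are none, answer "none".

Viktor free within 07:00–17:00: 07:00–10:15, 13:00–13:15, 15:30–15:45.
Sofia ∩ Viktor: 09:30–10:15, 13:00–13:15, 15:30–15:45.
Windows ≥ 45 min: 09:30–10:15.

09:30–10:15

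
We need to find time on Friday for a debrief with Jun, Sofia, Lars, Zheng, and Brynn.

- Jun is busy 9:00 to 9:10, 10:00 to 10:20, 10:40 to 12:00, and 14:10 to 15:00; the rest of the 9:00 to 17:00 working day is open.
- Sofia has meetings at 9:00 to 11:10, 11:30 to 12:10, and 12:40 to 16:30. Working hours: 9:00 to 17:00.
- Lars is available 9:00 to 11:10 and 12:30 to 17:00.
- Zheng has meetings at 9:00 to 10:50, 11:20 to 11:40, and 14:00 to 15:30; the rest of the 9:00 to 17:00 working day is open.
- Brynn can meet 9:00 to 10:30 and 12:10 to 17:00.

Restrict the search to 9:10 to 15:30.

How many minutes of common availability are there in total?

Jun free within 09:00–17:00: 09:10–10:00, 10:20–10:40, 12:00–14:10, 15:00–17:00.
Sofia free within 09:00–17:00: 11:10–11:30, 12:10–12:40, 16:30–17:00.
Zheng free within 09:00–17:00: 10:50–11:20, 11:40–14:00, 15:30–17:00.
Jun ∩ Sofia: 12:10–12:40, 16:30–17:00.
Jun ∩ Sofia ∩ Lars: 12:30–12:40, 16:30–17:00.
Jun ∩ Sofia ∩ Lars ∩ Zheng: 12:30–12:40, 16:30–17:00.
Jun ∩ Sofia ∩ Lars ∩ Zheng ∩ Brynn: 12:30–12:40, 16:30–17:00.
Restricted to 09:10–15:30: 12:30–12:40.
Total common minutes: 10.

10 minutes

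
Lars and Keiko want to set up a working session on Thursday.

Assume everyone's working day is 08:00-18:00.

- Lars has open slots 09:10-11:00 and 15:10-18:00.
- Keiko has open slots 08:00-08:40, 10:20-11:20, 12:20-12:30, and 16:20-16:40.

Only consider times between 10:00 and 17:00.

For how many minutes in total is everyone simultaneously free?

60 minutes

Lars ∩ Keiko: 10:20–11:00, 16:20–16:40.
Restricted to 10:00–17:00: 10:20–11:00, 16:20–16:40.
Total common minutes: 40 + 20 = 60.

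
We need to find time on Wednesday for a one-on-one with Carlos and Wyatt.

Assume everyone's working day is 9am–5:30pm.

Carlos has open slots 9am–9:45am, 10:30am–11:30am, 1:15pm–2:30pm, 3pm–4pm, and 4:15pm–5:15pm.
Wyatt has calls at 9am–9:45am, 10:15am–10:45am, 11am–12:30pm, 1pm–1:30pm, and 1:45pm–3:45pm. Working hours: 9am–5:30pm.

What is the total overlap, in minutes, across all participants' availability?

Wyatt free within 09:00–17:30: 09:45–10:15, 10:45–11:00, 12:30–13:00, 13:30–13:45, 15:45–17:30.
Carlos ∩ Wyatt: 10:45–11:00, 13:30–13:45, 15:45–16:00, 16:15–17:15.
Total common minutes: 15 + 15 + 15 + 60 = 105.

105 minutes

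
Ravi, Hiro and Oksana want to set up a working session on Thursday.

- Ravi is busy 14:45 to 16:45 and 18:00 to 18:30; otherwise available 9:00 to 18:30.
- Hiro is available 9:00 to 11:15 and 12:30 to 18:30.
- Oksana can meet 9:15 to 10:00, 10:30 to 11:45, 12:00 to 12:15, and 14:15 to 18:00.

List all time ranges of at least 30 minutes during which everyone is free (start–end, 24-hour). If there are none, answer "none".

Ravi free within 09:00–18:30: 09:00–14:45, 16:45–18:00.
Ravi ∩ Hiro: 09:00–11:15, 12:30–14:45, 16:45–18:00.
Ravi ∩ Hiro ∩ Oksana: 09:15–10:00, 10:30–11:15, 14:15–14:45, 16:45–18:00.
Windows ≥ 30 min: 09:15–10:00, 10:30–11:15, 14:15–14:45, 16:45–18:00.

09:15–10:00, 10:30–11:15, 14:15–14:45, 16:45–18:00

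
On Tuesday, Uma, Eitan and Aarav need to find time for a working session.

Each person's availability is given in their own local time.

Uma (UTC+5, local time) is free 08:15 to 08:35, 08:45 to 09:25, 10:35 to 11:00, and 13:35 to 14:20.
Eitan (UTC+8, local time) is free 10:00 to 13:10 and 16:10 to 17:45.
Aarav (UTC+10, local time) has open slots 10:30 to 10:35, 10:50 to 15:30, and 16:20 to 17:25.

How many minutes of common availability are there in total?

60 minutes

Uma → UTC: 03:15–03:35, 03:45–04:25, 05:35–06:00, 08:35–09:20.
Eitan → UTC: 02:00–05:10, 08:10–09:45.
Aarav → UTC: 00:30–00:35, 00:50–05:30, 06:20–07:25.
Uma ∩ Eitan: 03:15–03:35, 03:45–04:25, 08:35–09:20.
Uma ∩ Eitan ∩ Aarav: 03:15–03:35, 03:45–04:25.
Total common minutes: 20 + 40 = 60.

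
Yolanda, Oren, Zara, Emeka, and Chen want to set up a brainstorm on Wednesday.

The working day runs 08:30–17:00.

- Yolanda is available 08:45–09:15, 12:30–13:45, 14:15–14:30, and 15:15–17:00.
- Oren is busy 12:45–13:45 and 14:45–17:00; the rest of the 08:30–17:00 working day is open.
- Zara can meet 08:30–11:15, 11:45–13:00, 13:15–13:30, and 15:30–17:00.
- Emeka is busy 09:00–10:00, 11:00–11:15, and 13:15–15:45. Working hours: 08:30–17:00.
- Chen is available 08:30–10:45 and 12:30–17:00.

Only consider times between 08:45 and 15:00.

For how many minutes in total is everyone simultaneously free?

Oren free within 08:30–17:00: 08:30–12:45, 13:45–14:45.
Emeka free within 08:30–17:00: 08:30–09:00, 10:00–11:00, 11:15–13:15, 15:45–17:00.
Yolanda ∩ Oren: 08:45–09:15, 12:30–12:45, 14:15–14:30.
Yolanda ∩ Oren ∩ Zara: 08:45–09:15, 12:30–12:45.
Yolanda ∩ Oren ∩ Zara ∩ Emeka: 08:45–09:00, 12:30–12:45.
Yolanda ∩ Oren ∩ Zara ∩ Emeka ∩ Chen: 08:45–09:00, 12:30–12:45.
Restricted to 08:45–15:00: 08:45–09:00, 12:30–12:45.
Total common minutes: 15 + 15 = 30.

30 minutes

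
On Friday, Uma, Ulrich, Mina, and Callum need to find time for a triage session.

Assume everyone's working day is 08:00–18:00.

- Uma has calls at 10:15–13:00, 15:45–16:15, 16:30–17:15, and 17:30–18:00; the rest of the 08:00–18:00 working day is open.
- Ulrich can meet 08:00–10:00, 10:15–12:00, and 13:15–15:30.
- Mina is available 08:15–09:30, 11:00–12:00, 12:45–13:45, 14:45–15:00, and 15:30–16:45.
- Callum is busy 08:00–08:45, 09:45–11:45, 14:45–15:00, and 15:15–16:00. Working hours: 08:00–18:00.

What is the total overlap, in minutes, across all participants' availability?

Uma free within 08:00–18:00: 08:00–10:15, 13:00–15:45, 16:15–16:30, 17:15–17:30.
Callum free within 08:00–18:00: 08:45–09:45, 11:45–14:45, 15:00–15:15, 16:00–18:00.
Uma ∩ Ulrich: 08:00–10:00, 13:15–15:30.
Uma ∩ Ulrich ∩ Mina: 08:15–09:30, 13:15–13:45, 14:45–15:00.
Uma ∩ Ulrich ∩ Mina ∩ Callum: 08:45–09:30, 13:15–13:45.
Total common minutes: 45 + 30 = 75.

75 minutes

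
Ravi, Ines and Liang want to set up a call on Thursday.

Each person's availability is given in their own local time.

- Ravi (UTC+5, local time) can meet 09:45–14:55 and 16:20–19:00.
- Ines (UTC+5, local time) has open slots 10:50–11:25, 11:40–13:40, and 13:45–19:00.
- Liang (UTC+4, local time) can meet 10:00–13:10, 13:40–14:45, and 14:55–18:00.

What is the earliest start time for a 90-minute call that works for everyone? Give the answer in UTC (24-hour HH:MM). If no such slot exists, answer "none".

Ravi → UTC: 04:45–09:55, 11:20–14:00.
Ines → UTC: 05:50–06:25, 06:40–08:40, 08:45–14:00.
Liang → UTC: 06:00–09:10, 09:40–10:45, 10:55–14:00.
Ravi ∩ Ines: 05:50–06:25, 06:40–08:40, 08:45–09:55, 11:20–14:00.
Ravi ∩ Ines ∩ Liang: 06:00–06:25, 06:40–08:40, 08:45–09:10, 09:40–09:55, 11:20–14:00.
Windows ≥ 90 min: 06:40–08:40, 11:20–14:00.
Earliest such window starts at 06:40.

06:40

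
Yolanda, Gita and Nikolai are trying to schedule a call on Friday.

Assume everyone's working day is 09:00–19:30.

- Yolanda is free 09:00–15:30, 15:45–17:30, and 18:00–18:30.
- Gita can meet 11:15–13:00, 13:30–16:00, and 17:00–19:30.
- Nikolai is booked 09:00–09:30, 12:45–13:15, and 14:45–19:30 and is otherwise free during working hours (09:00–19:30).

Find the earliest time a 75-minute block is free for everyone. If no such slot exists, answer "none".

Nikolai free within 09:00–19:30: 09:30–12:45, 13:15–14:45.
Yolanda ∩ Gita: 11:15–13:00, 13:30–15:30, 15:45–16:00, 17:00–17:30, 18:00–18:30.
Yolanda ∩ Gita ∩ Nikolai: 11:15–12:45, 13:30–14:45.
Windows ≥ 75 min: 11:15–12:45, 13:30–14:45.
Earliest such window starts at 11:15.

11:15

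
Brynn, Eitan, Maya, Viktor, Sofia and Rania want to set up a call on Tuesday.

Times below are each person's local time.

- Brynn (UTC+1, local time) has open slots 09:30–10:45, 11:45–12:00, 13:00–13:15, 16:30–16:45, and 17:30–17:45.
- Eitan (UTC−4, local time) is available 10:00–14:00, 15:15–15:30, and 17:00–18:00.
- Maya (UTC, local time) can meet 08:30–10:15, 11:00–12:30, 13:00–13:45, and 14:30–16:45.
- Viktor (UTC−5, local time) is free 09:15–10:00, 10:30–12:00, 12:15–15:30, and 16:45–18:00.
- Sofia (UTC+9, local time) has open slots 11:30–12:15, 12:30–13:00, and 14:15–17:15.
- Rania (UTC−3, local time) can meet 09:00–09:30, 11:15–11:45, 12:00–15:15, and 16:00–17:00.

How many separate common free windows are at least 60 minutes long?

Brynn → UTC: 08:30–09:45, 10:45–11:00, 12:00–12:15, 15:30–15:45, 16:30–16:45.
Eitan → UTC: 14:00–18:00, 19:15–19:30, 21:00–22:00.
Maya → UTC: 08:30–10:15, 11:00–12:30, 13:00–13:45, 14:30–16:45.
Viktor → UTC: 14:15–15:00, 15:30–17:00, 17:15–20:30, 21:45–23:00.
Sofia → UTC: 02:30–03:15, 03:30–04:00, 05:15–08:15.
Rania → UTC: 12:00–12:30, 14:15–14:45, 15:00–18:15, 19:00–20:00.
Brynn ∩ Eitan: 15:30–15:45, 16:30–16:45.
Brynn ∩ Eitan ∩ Maya: 15:30–15:45, 16:30–16:45.
Brynn ∩ Eitan ∩ Maya ∩ Viktor: 15:30–15:45, 16:30–16:45.
Brynn ∩ Eitan ∩ Maya ∩ Viktor ∩ Sofia: (none).
Brynn ∩ Eitan ∩ Maya ∩ Viktor ∩ Sofia ∩ Rania: (none).
Windows ≥ 60 min: (none).
That's 0 windows.

0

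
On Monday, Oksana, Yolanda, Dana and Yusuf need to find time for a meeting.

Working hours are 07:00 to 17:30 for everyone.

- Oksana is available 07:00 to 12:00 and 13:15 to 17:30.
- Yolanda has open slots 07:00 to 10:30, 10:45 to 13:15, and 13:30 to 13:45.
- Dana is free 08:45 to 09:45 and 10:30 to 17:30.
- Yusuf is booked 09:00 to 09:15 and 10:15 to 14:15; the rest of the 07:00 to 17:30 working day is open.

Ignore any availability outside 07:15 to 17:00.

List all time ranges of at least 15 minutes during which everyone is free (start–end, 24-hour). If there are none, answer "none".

08:45–09:00, 09:15–09:45

Yusuf free within 07:00–17:30: 07:00–09:00, 09:15–10:15, 14:15–17:30.
Oksana ∩ Yolanda: 07:00–10:30, 10:45–12:00, 13:30–13:45.
Oksana ∩ Yolanda ∩ Dana: 08:45–09:45, 10:45–12:00, 13:30–13:45.
Oksana ∩ Yolanda ∩ Dana ∩ Yusuf: 08:45–09:00, 09:15–09:45.
Restricted to 07:15–17:00: 08:45–09:00, 09:15–09:45.
Windows ≥ 15 min: 08:45–09:00, 09:15–09:45.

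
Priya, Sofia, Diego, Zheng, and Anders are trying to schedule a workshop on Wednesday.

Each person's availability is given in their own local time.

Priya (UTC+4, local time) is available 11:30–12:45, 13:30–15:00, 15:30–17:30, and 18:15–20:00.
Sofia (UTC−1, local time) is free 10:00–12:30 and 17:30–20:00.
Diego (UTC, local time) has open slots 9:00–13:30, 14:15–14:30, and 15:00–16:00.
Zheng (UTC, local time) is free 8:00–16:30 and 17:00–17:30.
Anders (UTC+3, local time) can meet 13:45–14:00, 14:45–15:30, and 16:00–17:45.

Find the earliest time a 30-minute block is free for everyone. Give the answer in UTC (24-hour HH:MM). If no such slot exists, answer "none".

Priya → UTC: 07:30–08:45, 09:30–11:00, 11:30–13:30, 14:15–16:00.
Sofia → UTC: 11:00–13:30, 18:30–21:00.
Diego → UTC: 09:00–13:30, 14:15–14:30, 15:00–16:00.
Zheng → UTC: 08:00–16:30, 17:00–17:30.
Anders → UTC: 10:45–11:00, 11:45–12:30, 13:00–14:45.
Priya ∩ Sofia: 11:30–13:30.
Priya ∩ Sofia ∩ Diego: 11:30–13:30.
Priya ∩ Sofia ∩ Diego ∩ Zheng: 11:30–13:30.
Priya ∩ Sofia ∩ Diego ∩ Zheng ∩ Anders: 11:45–12:30, 13:00–13:30.
Windows ≥ 30 min: 11:45–12:30, 13:00–13:30.
Earliest such window starts at 11:45.

11:45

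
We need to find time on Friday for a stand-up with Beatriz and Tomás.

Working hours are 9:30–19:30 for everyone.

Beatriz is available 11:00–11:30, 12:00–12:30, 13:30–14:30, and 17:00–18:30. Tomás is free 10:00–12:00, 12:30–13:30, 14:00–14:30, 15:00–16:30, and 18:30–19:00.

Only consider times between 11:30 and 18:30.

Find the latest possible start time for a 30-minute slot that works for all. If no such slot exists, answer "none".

Beatriz ∩ Tomás: 11:00–11:30, 14:00–14:30.
Restricted to 11:30–18:30: 14:00–14:30.
Windows ≥ 30 min: 14:00–14:30.
Latest start in the last window 14:00–14:30 is 14:30 − 30 min = 14:00.

14:00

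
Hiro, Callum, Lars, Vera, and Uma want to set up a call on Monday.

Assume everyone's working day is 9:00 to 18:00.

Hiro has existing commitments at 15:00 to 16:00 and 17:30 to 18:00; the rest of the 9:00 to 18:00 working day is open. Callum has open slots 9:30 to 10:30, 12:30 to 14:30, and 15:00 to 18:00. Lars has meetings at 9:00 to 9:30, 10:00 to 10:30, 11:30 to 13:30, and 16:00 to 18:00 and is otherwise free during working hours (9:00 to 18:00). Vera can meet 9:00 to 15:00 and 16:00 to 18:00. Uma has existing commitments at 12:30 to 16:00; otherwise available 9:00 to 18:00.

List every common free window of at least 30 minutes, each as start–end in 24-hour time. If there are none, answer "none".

Hiro free within 09:00–18:00: 09:00–15:00, 16:00–17:30.
Lars free within 09:00–18:00: 09:30–10:00, 10:30–11:30, 13:30–16:00.
Uma free within 09:00–18:00: 09:00–12:30, 16:00–18:00.
Hiro ∩ Callum: 09:30–10:30, 12:30–14:30, 16:00–17:30.
Hiro ∩ Callum ∩ Lars: 09:30–10:00, 13:30–14:30.
Hiro ∩ Callum ∩ Lars ∩ Vera: 09:30–10:00, 13:30–14:30.
Hiro ∩ Callum ∩ Lars ∩ Vera ∩ Uma: 09:30–10:00.
Windows ≥ 30 min: 09:30–10:00.

09:30–10:00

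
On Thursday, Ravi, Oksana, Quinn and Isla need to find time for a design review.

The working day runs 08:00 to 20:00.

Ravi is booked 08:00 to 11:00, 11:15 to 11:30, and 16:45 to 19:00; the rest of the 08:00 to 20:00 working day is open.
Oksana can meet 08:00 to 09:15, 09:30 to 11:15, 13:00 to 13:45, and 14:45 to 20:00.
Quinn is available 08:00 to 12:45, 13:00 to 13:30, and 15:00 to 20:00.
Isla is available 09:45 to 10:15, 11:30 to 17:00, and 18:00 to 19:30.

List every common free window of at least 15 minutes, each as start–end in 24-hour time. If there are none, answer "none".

13:00–13:30, 15:00–16:45, 19:00–19:30

Ravi free within 08:00–20:00: 11:00–11:15, 11:30–16:45, 19:00–20:00.
Ravi ∩ Oksana: 11:00–11:15, 13:00–13:45, 14:45–16:45, 19:00–20:00.
Ravi ∩ Oksana ∩ Quinn: 11:00–11:15, 13:00–13:30, 15:00–16:45, 19:00–20:00.
Ravi ∩ Oksana ∩ Quinn ∩ Isla: 13:00–13:30, 15:00–16:45, 19:00–19:30.
Windows ≥ 15 min: 13:00–13:30, 15:00–16:45, 19:00–19:30.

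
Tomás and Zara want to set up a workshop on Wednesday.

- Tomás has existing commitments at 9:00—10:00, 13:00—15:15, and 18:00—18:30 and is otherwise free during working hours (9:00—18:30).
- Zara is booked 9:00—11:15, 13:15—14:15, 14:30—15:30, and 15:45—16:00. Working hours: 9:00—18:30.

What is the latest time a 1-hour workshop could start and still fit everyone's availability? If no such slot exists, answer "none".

Tomás free within 09:00–18:30: 10:00–13:00, 15:15–18:00.
Zara free within 09:00–18:30: 11:15–13:15, 14:15–14:30, 15:30–15:45, 16:00–18:30.
Tomás ∩ Zara: 11:15–13:00, 15:30–15:45, 16:00–18:00.
Windows ≥ 60 min: 11:15–13:00, 16:00–18:00.
Latest start in the last window 16:00–18:00 is 18:00 − 60 min = 17:00.

17:00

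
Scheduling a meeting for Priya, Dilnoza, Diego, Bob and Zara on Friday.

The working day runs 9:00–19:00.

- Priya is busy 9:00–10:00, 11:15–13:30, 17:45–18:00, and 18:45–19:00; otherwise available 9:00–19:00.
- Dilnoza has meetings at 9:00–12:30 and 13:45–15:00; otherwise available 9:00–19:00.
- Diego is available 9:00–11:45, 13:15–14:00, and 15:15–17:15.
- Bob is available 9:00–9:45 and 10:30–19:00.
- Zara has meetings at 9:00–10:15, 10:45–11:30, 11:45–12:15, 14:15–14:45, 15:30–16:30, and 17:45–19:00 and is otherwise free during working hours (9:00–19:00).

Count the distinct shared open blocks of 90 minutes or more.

Priya free within 09:00–19:00: 10:00–11:15, 13:30–17:45, 18:00–18:45.
Dilnoza free within 09:00–19:00: 12:30–13:45, 15:00–19:00.
Zara free within 09:00–19:00: 10:15–10:45, 11:30–11:45, 12:15–14:15, 14:45–15:30, 16:30–17:45.
Priya ∩ Dilnoza: 13:30–13:45, 15:00–17:45, 18:00–18:45.
Priya ∩ Dilnoza ∩ Diego: 13:30–13:45, 15:15–17:15.
Priya ∩ Dilnoza ∩ Diego ∩ Bob: 13:30–13:45, 15:15–17:15.
Priya ∩ Dilnoza ∩ Diego ∩ Bob ∩ Zara: 13:30–13:45, 15:15–15:30, 16:30–17:15.
Windows ≥ 90 min: (none).
That's 0 windows.

0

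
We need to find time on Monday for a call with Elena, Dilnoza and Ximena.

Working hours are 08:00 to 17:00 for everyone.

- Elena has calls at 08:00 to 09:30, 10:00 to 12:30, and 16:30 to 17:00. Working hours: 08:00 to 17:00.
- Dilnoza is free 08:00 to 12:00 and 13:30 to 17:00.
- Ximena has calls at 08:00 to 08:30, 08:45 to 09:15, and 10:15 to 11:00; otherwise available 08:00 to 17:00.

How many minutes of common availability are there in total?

Elena free within 08:00–17:00: 09:30–10:00, 12:30–16:30.
Ximena free within 08:00–17:00: 08:30–08:45, 09:15–10:15, 11:00–17:00.
Elena ∩ Dilnoza: 09:30–10:00, 13:30–16:30.
Elena ∩ Dilnoza ∩ Ximena: 09:30–10:00, 13:30–16:30.
Total common minutes: 30 + 180 = 210.

210 minutes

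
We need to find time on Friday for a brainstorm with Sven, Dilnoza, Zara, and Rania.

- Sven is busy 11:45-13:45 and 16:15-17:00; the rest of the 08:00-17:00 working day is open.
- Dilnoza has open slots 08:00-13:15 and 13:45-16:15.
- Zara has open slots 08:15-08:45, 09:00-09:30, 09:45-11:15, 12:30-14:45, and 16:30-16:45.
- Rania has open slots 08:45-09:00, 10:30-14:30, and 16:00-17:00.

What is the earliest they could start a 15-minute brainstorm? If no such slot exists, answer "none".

Sven free within 08:00–17:00: 08:00–11:45, 13:45–16:15.
Sven ∩ Dilnoza: 08:00–11:45, 13:45–16:15.
Sven ∩ Dilnoza ∩ Zara: 08:15–08:45, 09:00–09:30, 09:45–11:15, 13:45–14:45.
Sven ∩ Dilnoza ∩ Zara ∩ Rania: 10:30–11:15, 13:45–14:30.
Windows ≥ 15 min: 10:30–11:15, 13:45–14:30.
Earliest such window starts at 10:30.

10:30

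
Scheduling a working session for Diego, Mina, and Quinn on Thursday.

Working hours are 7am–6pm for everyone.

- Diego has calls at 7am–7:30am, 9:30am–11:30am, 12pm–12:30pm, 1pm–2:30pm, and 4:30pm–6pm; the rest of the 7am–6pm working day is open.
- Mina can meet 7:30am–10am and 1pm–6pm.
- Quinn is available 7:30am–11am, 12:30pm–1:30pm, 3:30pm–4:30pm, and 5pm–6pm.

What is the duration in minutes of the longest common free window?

Diego free within 07:00–18:00: 07:30–09:30, 11:30–12:00, 12:30–13:00, 14:30–16:30.
Diego ∩ Mina: 07:30–09:30, 14:30–16:30.
Diego ∩ Mina ∩ Quinn: 07:30–09:30, 15:30–16:30.
Common window lengths: 120, 60 min; longest is 120.

120 minutes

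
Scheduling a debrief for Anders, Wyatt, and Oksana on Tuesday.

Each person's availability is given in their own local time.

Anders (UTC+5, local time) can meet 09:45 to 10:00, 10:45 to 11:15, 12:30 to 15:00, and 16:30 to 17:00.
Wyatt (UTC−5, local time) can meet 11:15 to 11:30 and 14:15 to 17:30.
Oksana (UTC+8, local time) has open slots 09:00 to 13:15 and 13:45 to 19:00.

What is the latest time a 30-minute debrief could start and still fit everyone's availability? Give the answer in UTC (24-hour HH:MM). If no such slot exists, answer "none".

Anders → UTC: 04:45–05:00, 05:45–06:15, 07:30–10:00, 11:30–12:00.
Wyatt → UTC: 16:15–16:30, 19:15–22:30.
Oksana → UTC: 01:00–05:15, 05:45–11:00.
Anders ∩ Wyatt: (none).
Anders ∩ Wyatt ∩ Oksana: (none).
Windows ≥ 30 min: (none).

none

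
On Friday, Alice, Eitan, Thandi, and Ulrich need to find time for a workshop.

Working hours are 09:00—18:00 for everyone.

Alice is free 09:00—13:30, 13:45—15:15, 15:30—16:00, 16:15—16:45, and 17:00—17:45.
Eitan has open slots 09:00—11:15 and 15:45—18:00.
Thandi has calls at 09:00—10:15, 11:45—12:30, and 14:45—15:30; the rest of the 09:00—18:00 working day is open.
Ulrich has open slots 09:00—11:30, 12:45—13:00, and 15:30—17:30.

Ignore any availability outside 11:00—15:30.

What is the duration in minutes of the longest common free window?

15 minutes

Thandi free within 09:00–18:00: 10:15–11:45, 12:30–14:45, 15:30–18:00.
Alice ∩ Eitan: 09:00–11:15, 15:45–16:00, 16:15–16:45, 17:00–17:45.
Alice ∩ Eitan ∩ Thandi: 10:15–11:15, 15:45–16:00, 16:15–16:45, 17:00–17:45.
Alice ∩ Eitan ∩ Thandi ∩ Ulrich: 10:15–11:15, 15:45–16:00, 16:15–16:45, 17:00–17:30.
Restricted to 11:00–15:30: 11:00–11:15.
Single common window of 15 minutes.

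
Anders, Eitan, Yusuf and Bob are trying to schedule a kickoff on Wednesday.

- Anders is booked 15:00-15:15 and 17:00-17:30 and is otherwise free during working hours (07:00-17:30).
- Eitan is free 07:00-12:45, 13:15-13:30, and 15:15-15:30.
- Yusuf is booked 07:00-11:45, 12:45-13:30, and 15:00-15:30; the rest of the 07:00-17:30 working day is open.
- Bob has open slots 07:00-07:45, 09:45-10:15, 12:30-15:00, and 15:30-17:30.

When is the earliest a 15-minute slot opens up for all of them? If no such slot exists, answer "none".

Anders free within 07:00–17:30: 07:00–15:00, 15:15–17:00.
Yusuf free within 07:00–17:30: 11:45–12:45, 13:30–15:00, 15:30–17:30.
Anders ∩ Eitan: 07:00–12:45, 13:15–13:30, 15:15–15:30.
Anders ∩ Eitan ∩ Yusuf: 11:45–12:45.
Anders ∩ Eitan ∩ Yusuf ∩ Bob: 12:30–12:45.
Windows ≥ 15 min: 12:30–12:45.
Earliest such window starts at 12:30.

12:30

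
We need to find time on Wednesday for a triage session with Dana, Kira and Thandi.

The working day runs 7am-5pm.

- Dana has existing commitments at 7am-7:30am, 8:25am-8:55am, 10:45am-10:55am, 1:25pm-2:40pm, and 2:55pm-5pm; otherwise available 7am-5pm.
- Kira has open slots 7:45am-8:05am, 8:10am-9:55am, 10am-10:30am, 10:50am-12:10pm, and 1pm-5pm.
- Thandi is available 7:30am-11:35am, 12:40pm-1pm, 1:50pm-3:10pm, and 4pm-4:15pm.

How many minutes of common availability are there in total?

Dana free within 07:00–17:00: 07:30–08:25, 08:55–10:45, 10:55–13:25, 14:40–14:55.
Dana ∩ Kira: 07:45–08:05, 08:10–08:25, 08:55–09:55, 10:00–10:30, 10:55–12:10, 13:00–13:25, 14:40–14:55.
Dana ∩ Kira ∩ Thandi: 07:45–08:05, 08:10–08:25, 08:55–09:55, 10:00–10:30, 10:55–11:35, 14:40–14:55.
Total common minutes: 20 + 15 + 60 + 30 + 40 + 15 = 180.

180 minutes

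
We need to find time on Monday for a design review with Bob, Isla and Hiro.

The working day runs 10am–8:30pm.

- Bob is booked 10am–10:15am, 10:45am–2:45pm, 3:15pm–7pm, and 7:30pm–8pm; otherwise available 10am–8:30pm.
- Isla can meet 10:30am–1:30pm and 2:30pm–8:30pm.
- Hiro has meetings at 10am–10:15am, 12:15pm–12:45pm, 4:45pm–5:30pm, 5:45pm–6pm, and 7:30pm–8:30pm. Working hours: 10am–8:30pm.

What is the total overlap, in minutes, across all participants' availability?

Bob free within 10:00–20:30: 10:15–10:45, 14:45–15:15, 19:00–19:30, 20:00–20:30.
Hiro free within 10:00–20:30: 10:15–12:15, 12:45–16:45, 17:30–17:45, 18:00–19:30.
Bob ∩ Isla: 10:30–10:45, 14:45–15:15, 19:00–19:30, 20:00–20:30.
Bob ∩ Isla ∩ Hiro: 10:30–10:45, 14:45–15:15, 19:00–19:30.
Total common minutes: 15 + 30 + 30 = 75.

75 minutes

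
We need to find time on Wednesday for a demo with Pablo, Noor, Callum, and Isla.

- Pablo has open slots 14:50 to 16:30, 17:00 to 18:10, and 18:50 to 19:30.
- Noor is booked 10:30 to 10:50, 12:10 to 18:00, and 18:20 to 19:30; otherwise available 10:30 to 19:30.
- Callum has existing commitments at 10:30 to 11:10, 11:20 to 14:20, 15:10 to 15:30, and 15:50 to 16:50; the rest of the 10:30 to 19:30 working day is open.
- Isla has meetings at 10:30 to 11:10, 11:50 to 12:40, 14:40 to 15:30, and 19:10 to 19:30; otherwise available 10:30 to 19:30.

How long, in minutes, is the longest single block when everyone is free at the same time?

10 minutes

Noor free within 10:30–19:30: 10:50–12:10, 18:00–18:20.
Callum free within 10:30–19:30: 11:10–11:20, 14:20–15:10, 15:30–15:50, 16:50–19:30.
Isla free within 10:30–19:30: 11:10–11:50, 12:40–14:40, 15:30–19:10.
Pablo ∩ Noor: 18:00–18:10.
Pablo ∩ Noor ∩ Callum: 18:00–18:10.
Pablo ∩ Noor ∩ Callum ∩ Isla: 18:00–18:10.
Single common window of 10 minutes.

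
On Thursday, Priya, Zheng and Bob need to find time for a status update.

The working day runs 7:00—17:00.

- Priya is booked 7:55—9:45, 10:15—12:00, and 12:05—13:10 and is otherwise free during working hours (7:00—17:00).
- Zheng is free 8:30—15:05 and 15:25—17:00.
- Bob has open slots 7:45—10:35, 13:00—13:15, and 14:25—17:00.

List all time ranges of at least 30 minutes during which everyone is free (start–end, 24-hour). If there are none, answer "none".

09:45–10:15, 14:25–15:05, 15:25–17:00

Priya free within 07:00–17:00: 07:00–07:55, 09:45–10:15, 12:00–12:05, 13:10–17:00.
Priya ∩ Zheng: 09:45–10:15, 12:00–12:05, 13:10–15:05, 15:25–17:00.
Priya ∩ Zheng ∩ Bob: 09:45–10:15, 13:10–13:15, 14:25–15:05, 15:25–17:00.
Windows ≥ 30 min: 09:45–10:15, 14:25–15:05, 15:25–17:00.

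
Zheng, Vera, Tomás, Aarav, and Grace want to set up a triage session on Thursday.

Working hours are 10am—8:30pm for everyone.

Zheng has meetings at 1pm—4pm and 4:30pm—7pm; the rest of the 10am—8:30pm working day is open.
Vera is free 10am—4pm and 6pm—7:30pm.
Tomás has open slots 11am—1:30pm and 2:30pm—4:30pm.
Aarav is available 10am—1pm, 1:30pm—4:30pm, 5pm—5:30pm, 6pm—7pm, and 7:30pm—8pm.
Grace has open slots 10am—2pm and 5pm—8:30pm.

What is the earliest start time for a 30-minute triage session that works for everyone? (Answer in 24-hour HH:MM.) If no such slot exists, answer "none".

Zheng free within 10:00–20:30: 10:00–13:00, 16:00–16:30, 19:00–20:30.
Zheng ∩ Vera: 10:00–13:00, 19:00–19:30.
Zheng ∩ Vera ∩ Tomás: 11:00–13:00.
Zheng ∩ Vera ∩ Tomás ∩ Aarav: 11:00–13:00.
Zheng ∩ Vera ∩ Tomás ∩ Aarav ∩ Grace: 11:00–13:00.
Windows ≥ 30 min: 11:00–13:00.
Earliest such window starts at 11:00.

11:00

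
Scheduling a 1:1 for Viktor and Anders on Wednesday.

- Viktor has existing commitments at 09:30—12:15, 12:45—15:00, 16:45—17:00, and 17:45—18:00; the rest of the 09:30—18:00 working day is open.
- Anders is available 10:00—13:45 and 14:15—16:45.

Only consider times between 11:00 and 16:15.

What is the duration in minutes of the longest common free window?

Viktor free within 09:30–18:00: 12:15–12:45, 15:00–16:45, 17:00–17:45.
Viktor ∩ Anders: 12:15–12:45, 15:00–16:45.
Restricted to 11:00–16:15: 12:15–12:45, 15:00–16:15.
Common window lengths: 30, 75 min; longest is 75.

75 minutes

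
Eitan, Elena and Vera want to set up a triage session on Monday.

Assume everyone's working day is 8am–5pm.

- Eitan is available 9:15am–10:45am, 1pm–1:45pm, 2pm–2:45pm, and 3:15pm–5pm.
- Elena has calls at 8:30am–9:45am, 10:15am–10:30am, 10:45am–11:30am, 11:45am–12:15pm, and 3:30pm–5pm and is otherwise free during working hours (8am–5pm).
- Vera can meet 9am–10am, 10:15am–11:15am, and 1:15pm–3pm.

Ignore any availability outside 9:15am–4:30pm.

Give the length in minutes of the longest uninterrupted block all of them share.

Elena free within 08:00–17:00: 08:00–08:30, 09:45–10:15, 10:30–10:45, 11:30–11:45, 12:15–15:30.
Eitan ∩ Elena: 09:45–10:15, 10:30–10:45, 13:00–13:45, 14:00–14:45, 15:15–15:30.
Eitan ∩ Elena ∩ Vera: 09:45–10:00, 10:30–10:45, 13:15–13:45, 14:00–14:45.
Restricted to 09:15–16:30: 09:45–10:00, 10:30–10:45, 13:15–13:45, 14:00–14:45.
Common window lengths: 15, 15, 30, 45 min; longest is 45.

45 minutes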